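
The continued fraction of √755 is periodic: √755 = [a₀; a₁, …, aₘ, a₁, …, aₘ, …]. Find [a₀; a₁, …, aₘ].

a₀ = ⌊√755⌋ = 27.

[27; 2, 10, 2, 54]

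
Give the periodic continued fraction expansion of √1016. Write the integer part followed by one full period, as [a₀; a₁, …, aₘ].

a₀ = ⌊√1016⌋ = 31.
With m₀=0, d₀=1 and mₖ₊₁ = dₖaₖ − mₖ, dₖ₊₁ = (n − mₖ₊₁²)/dₖ, aₖ₊₁ = ⌊(a₀+mₖ₊₁)/dₖ₊₁⌋:
  k=1: m=31, d=55, a=1
  k=2: m=24, d=8, a=6
  k=3: m=24, d=55, a=1
  k=4: m=31, d=1, a=62
d=1 and a=2a₀=62 at k=4, so the next step gives (m, d) = (31, 55) again — its k=1 value — and the period has length 4.

[31; 1, 6, 1, 62]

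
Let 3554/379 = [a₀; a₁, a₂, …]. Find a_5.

3554 = 9·379 + 143   →  a_0 = 9
379 = 2·143 + 93   →  a_1 = 2
143 = 1·93 + 50   →  a_2 = 1
93 = 1·50 + 43   →  a_3 = 1
50 = 1·43 + 7   →  a_4 = 1
43 = 6·7 + 1   →  a_5 = 6

6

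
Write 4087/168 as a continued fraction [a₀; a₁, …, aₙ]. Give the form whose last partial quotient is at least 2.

4087 = 24×168 + 55
168 = 3×55 + 3
55 = 18×3 + 1
3 = 3×1 + 0  (stop)
So 4087/168 = [24; 3, 18, 3].

[24; 3, 18, 3]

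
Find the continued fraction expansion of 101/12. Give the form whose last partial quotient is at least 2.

101 = 8·12 + 5
12 = 2·5 + 2
5 = 2·2 + 1
2 = 2·1 + 0  (stop)
So 101/12 = [8; 2, 2, 2].

[8; 2, 2, 2]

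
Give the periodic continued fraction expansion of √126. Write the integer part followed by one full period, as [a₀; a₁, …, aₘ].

[11; 4, 2, 4, 22]

a₀ = ⌊√126⌋ = 11.
With m₀=0, d₀=1 and mₖ₊₁ = dₖaₖ − mₖ, dₖ₊₁ = (n − mₖ₊₁²)/dₖ, aₖ₊₁ = ⌊(a₀+mₖ₊₁)/dₖ₊₁⌋:
  k=1: m=11, d=5, a=4
  k=2: m=9, d=9, a=2
  k=3: m=9, d=5, a=4
  k=4: m=11, d=1, a=22
d=1 and a=2a₀=22 at k=4, so the next step gives (m, d) = (11, 5) again — its k=1 value — and the period has length 4.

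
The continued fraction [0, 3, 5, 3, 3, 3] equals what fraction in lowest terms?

175/558

Fold from the inside: start with 3/1.
  3 + 1/3 = 10/3
  3 + 3/10 = 33/10
  5 + 10/33 = 175/33
  3 + 33/175 = 558/175
  0 + 175/558 = 175/558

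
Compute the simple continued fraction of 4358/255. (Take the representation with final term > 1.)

4358 = 17·255 + 23
255 = 11·23 + 2
23 = 11·2 + 1
2 = 2·1 + 0  (stop)
So 4358/255 = [17; 11, 11, 2].

[17; 11, 11, 2]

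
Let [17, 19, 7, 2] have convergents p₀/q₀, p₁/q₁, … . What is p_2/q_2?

2285/134

Using pₖ = aₖpₖ₋₁ + pₖ₋₂, qₖ = aₖqₖ₋₁ + qₖ₋₂ (with p₋₁=1, p₋₂=0, q₋₁=0, q₋₂=1):
  k=0: a=17, p=17, q=1
  k=1: a=19, p=324, q=19
  k=2: a=7, p=2285, q=134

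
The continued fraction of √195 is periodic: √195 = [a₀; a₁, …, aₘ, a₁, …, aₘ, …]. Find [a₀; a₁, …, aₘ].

[13; 1, 26]

a₀ = ⌊√195⌋ = 13.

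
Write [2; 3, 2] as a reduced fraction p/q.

16/7

Using pₖ = aₖpₖ₋₁ + pₖ₋₂ and qₖ = aₖqₖ₋₁ + qₖ₋₂:
  k=0: a=2, p=2, q=1
  k=1: a=3, p=7, q=3
  k=2: a=2, p=16, q=7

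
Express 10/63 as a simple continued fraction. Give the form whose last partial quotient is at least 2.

[0; 6, 3, 3]

10 = 0*63 + 10
63 = 6*10 + 3
10 = 3*3 + 1
3 = 3*1 + 0  (stop)
So 10/63 = [0; 6, 3, 3].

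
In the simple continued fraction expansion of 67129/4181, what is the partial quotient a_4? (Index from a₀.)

1

67129 = 16·4181 + 233   →  a_0 = 16
4181 = 17·233 + 220   →  a_1 = 17
233 = 1·220 + 13   →  a_2 = 1
220 = 16·13 + 12   →  a_3 = 16
13 = 1·12 + 1   →  a_4 = 1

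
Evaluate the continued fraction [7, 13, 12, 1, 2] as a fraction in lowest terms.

Fold from the inside: start with 2/1.
  1 + 1/2 = 3/2
  12 + 2/3 = 38/3
  13 + 3/38 = 497/38
  7 + 38/497 = 3517/497

3517/497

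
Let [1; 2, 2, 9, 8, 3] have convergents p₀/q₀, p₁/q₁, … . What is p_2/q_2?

Using pₖ = aₖpₖ₋₁ + pₖ₋₂, qₖ = aₖqₖ₋₁ + qₖ₋₂ (with p₋₁=1, p₋₂=0, q₋₁=0, q₋₂=1):
  k=0: a=1, p=1, q=1
  k=1: a=2, p=3, q=2
  k=2: a=2, p=7, q=5

7/5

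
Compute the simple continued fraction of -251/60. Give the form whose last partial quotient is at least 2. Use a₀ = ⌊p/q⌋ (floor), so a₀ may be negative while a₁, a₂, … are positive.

-251 = -5×60 + 49
60 = 1×49 + 11
49 = 4×11 + 5
11 = 2×5 + 1
5 = 5×1 + 0  (stop)
So -251/60 = [-5; 1, 4, 2, 5].

[-5; 1, 4, 2, 5]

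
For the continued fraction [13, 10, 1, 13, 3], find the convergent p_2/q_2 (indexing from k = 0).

144/11

Using pₖ = aₖpₖ₋₁ + pₖ₋₂, qₖ = aₖqₖ₋₁ + qₖ₋₂ (with p₋₁=1, p₋₂=0, q₋₁=0, q₋₂=1):
  k=0: a=13, p=13, q=1
  k=1: a=10, p=131, q=10
  k=2: a=1, p=144, q=11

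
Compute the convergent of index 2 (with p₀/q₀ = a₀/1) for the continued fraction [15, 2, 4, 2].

139/9

Using pₖ = aₖpₖ₋₁ + pₖ₋₂, qₖ = aₖqₖ₋₁ + qₖ₋₂ (with p₋₁=1, p₋₂=0, q₋₁=0, q₋₂=1):
  k=0: a=15, p=15, q=1
  k=1: a=2, p=31, q=2
  k=2: a=4, p=139, q=9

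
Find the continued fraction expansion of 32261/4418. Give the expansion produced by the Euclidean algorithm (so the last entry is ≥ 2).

[7; 3, 3, 4, 3, 3, 4, 2]

32261 = 7·4418 + 1335
4418 = 3·1335 + 413
1335 = 3·413 + 96
413 = 4·96 + 29
96 = 3·29 + 9
29 = 3·9 + 2
9 = 4·2 + 1
2 = 2·1 + 0  (stop)
So 32261/4418 = [7; 3, 3, 4, 3, 3, 4, 2].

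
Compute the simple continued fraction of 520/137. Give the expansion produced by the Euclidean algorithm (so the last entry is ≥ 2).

[3; 1, 3, 1, 8, 3]

520 = 3*137 + 109
137 = 1*109 + 28
109 = 3*28 + 25
28 = 1*25 + 3
25 = 8*3 + 1
3 = 3*1 + 0  (stop)
So 520/137 = [3; 1, 3, 1, 8, 3].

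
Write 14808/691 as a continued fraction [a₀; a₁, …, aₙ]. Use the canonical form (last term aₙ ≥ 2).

[21; 2, 3, 16, 6]

14808 = 21·691 + 297
691 = 2·297 + 97
297 = 3·97 + 6
97 = 16·6 + 1
6 = 6·1 + 0  (stop)
So 14808/691 = [21; 2, 3, 16, 6].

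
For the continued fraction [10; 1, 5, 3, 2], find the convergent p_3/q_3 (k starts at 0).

206/19

Using pₖ = aₖpₖ₋₁ + pₖ₋₂, qₖ = aₖqₖ₋₁ + qₖ₋₂ (with p₋₁=1, p₋₂=0, q₋₁=0, q₋₂=1):
  k=0: a=10, p=10, q=1
  k=1: a=1, p=11, q=1
  k=2: a=5, p=65, q=6
  k=3: a=3, p=206, q=19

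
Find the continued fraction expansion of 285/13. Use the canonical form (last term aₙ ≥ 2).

285 = 21·13 + 12
13 = 1·12 + 1
12 = 12·1 + 0  (stop)
So 285/13 = [21; 1, 12].

[21; 1, 12]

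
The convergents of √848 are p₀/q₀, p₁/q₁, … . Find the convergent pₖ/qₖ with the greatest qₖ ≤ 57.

728/25

√848 = [29; 8, 3, 3, 3, 8, 58, …] (period length 6).
Convergents:
  p_0/q_0 = 29/1
  p_1/q_1 = 233/8
  p_2/q_2 = 728/25
  p_3/q_3 = 2417/83
q_2 = 25 ≤ 57 < 83 = q_3, so the answer is 728/25.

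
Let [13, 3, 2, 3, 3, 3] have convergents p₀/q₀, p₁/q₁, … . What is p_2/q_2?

93/7

Using pₖ = aₖpₖ₋₁ + pₖ₋₂, qₖ = aₖqₖ₋₁ + qₖ₋₂ (with p₋₁=1, p₋₂=0, q₋₁=0, q₋₂=1):
  k=0: a=13, p=13, q=1
  k=1: a=3, p=40, q=3
  k=2: a=2, p=93, q=7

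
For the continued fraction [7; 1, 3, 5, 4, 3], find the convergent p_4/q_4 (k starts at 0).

683/88

Using pₖ = aₖpₖ₋₁ + pₖ₋₂, qₖ = aₖqₖ₋₁ + qₖ₋₂ (with p₋₁=1, p₋₂=0, q₋₁=0, q₋₂=1):
  k=0: a=7, p=7, q=1
  k=1: a=1, p=8, q=1
  k=2: a=3, p=31, q=4
  k=3: a=5, p=163, q=21
  k=4: a=4, p=683, q=88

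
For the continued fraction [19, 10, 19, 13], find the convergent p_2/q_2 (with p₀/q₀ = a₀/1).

Using pₖ = aₖpₖ₋₁ + pₖ₋₂, qₖ = aₖqₖ₋₁ + qₖ₋₂ (with p₋₁=1, p₋₂=0, q₋₁=0, q₋₂=1):
  k=0: a=19, p=19, q=1
  k=1: a=10, p=191, q=10
  k=2: a=19, p=3648, q=191

3648/191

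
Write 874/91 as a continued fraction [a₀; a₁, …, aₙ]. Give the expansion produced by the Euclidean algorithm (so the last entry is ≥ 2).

[9; 1, 1, 1, 1, 8, 2]

874 = 9×91 + 55
91 = 1×55 + 36
55 = 1×36 + 19
36 = 1×19 + 17
19 = 1×17 + 2
17 = 8×2 + 1
2 = 2×1 + 0  (stop)
So 874/91 = [9; 1, 1, 1, 1, 8, 2].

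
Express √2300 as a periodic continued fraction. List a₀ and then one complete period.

[47; 1, 22, 1, 94]

a₀ = ⌊√2300⌋ = 47.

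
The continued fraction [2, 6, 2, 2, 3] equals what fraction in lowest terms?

Fold from the inside: start with 3/1.
  2 + 1/3 = 7/3
  2 + 3/7 = 17/7
  6 + 7/17 = 109/17
  2 + 17/109 = 235/109

235/109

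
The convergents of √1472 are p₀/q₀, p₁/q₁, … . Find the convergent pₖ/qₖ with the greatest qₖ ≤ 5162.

176947/4612

√1472 = [38; 2, 1, 2, 1, 2, 76, …] (period length 6).
Convergents:
  p_0/q_0 = 38/1
  p_1/q_1 = 77/2
  p_2/q_2 = 115/3
  p_3/q_3 = 307/8
  p_4/q_4 = 422/11
  p_5/q_5 = 1151/30
  p_6/q_6 = 87898/2291
  p_7/q_7 = 176947/4612
  p_8/q_8 = 264845/6903
q_7 = 4612 ≤ 5162 < 6903 = q_8, so the answer is 176947/4612.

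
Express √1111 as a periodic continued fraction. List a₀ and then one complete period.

[33; 3, 66]

a₀ = ⌊√1111⌋ = 33.
With m₀=0, d₀=1 and mₖ₊₁ = dₖaₖ − mₖ, dₖ₊₁ = (n − mₖ₊₁²)/dₖ, aₖ₊₁ = ⌊(a₀+mₖ₊₁)/dₖ₊₁⌋:
  k=1: m=33, d=22, a=3
  k=2: m=33, d=1, a=66
d=1 and a=2a₀=66 at k=2, so the next step gives (m, d) = (33, 22) again — its k=1 value — and the period has length 2.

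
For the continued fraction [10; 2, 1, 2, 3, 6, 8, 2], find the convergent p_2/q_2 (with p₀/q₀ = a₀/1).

Using pₖ = aₖpₖ₋₁ + pₖ₋₂, qₖ = aₖqₖ₋₁ + qₖ₋₂ (with p₋₁=1, p₋₂=0, q₋₁=0, q₋₂=1):
  k=0: a=10, p=10, q=1
  k=1: a=2, p=21, q=2
  k=2: a=1, p=31, q=3

31/3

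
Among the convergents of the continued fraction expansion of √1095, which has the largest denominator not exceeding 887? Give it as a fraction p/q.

24057/727

√1095 = [33; 11, 66, …] (period length 2).
Convergents:
  p_0/q_0 = 33/1
  p_1/q_1 = 364/11
  p_2/q_2 = 24057/727
  p_3/q_3 = 264991/8008
q_2 = 727 ≤ 887 < 8008 = q_3, so the answer is 24057/727.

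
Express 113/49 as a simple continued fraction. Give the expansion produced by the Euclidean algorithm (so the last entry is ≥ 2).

[2; 3, 3, 1, 3]

113 = 2*49 + 15
49 = 3*15 + 4
15 = 3*4 + 3
4 = 1*3 + 1
3 = 3*1 + 0  (stop)
So 113/49 = [2; 3, 3, 1, 3].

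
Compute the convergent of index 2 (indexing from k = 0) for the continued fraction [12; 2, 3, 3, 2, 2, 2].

Using pₖ = aₖpₖ₋₁ + pₖ₋₂, qₖ = aₖqₖ₋₁ + qₖ₋₂ (with p₋₁=1, p₋₂=0, q₋₁=0, q₋₂=1):
  k=0: a=12, p=12, q=1
  k=1: a=2, p=25, q=2
  k=2: a=3, p=87, q=7

87/7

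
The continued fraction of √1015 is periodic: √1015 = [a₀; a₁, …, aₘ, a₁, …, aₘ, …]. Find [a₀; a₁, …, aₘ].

[31; 1, 6, 10, 2, 10, 6, 1, 62]

a₀ = ⌊√1015⌋ = 31.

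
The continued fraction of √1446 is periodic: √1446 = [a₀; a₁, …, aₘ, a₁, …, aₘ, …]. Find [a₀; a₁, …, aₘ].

a₀ = ⌊√1446⌋ = 38.
With m₀=0, d₀=1 and mₖ₊₁ = dₖaₖ − mₖ, dₖ₊₁ = (n − mₖ₊₁²)/dₖ, aₖ₊₁ = ⌊(a₀+mₖ₊₁)/dₖ₊₁⌋:
  k=1: m=38, d=2, a=38
  k=2: m=38, d=1, a=76
d=1 and a=2a₀=76 at k=2, so the next step gives (m, d) = (38, 2) again — its k=1 value — and the period has length 2.

[38; 38, 76]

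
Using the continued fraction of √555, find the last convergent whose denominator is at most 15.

212/9

√555 = [23; 1, 1, 3, 1, 3, 1, 1, 46, …] (period length 8).
Convergents:
  p_0/q_0 = 23/1
  p_1/q_1 = 24/1
  p_2/q_2 = 47/2
  p_3/q_3 = 165/7
  p_4/q_4 = 212/9
  p_5/q_5 = 801/34
q_4 = 9 ≤ 15 < 34 = q_5, so the answer is 212/9.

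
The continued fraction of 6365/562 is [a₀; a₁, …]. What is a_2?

6365 = 11·562 + 183   →  a_0 = 11
562 = 3·183 + 13   →  a_1 = 3
183 = 14·13 + 1   →  a_2 = 14

14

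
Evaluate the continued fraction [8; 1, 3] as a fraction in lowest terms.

35/4

Fold from the inside: start with 3/1.
  1 + 1/3 = 4/3
  8 + 3/4 = 35/4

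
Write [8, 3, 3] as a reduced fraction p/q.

83/10

Fold from the inside: start with 3/1.
  3 + 1/3 = 10/3
  8 + 3/10 = 83/10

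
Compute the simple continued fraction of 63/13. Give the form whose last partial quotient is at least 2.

[4; 1, 5, 2]

63 = 4×13 + 11
13 = 1×11 + 2
11 = 5×2 + 1
2 = 2×1 + 0  (stop)
So 63/13 = [4; 1, 5, 2].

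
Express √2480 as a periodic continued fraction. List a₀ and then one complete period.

a₀ = ⌊√2480⌋ = 49.
With m₀=0, d₀=1 and mₖ₊₁ = dₖaₖ − mₖ, dₖ₊₁ = (n − mₖ₊₁²)/dₖ, aₖ₊₁ = ⌊(a₀+mₖ₊₁)/dₖ₊₁⌋:
  k=1: m=49, d=79, a=1
  k=2: m=30, d=20, a=3
  k=3: m=30, d=79, a=1
  k=4: m=49, d=1, a=98
d=1 and a=2a₀=98 at k=4, so the next step gives (m, d) = (49, 79) again — its k=1 value — and the period has length 4.

[49; 1, 3, 1, 98]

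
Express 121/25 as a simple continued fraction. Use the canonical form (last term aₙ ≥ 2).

121 = 4*25 + 21
25 = 1*21 + 4
21 = 5*4 + 1
4 = 4*1 + 0  (stop)
So 121/25 = [4; 1, 5, 4].

[4; 1, 5, 4]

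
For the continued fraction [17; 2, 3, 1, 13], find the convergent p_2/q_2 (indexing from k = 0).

122/7

Using pₖ = aₖpₖ₋₁ + pₖ₋₂, qₖ = aₖqₖ₋₁ + qₖ₋₂ (with p₋₁=1, p₋₂=0, q₋₁=0, q₋₂=1):
  k=0: a=17, p=17, q=1
  k=1: a=2, p=35, q=2
  k=2: a=3, p=122, q=7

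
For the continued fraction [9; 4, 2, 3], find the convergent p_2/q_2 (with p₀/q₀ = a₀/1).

Using pₖ = aₖpₖ₋₁ + pₖ₋₂, qₖ = aₖqₖ₋₁ + qₖ₋₂ (with p₋₁=1, p₋₂=0, q₋₁=0, q₋₂=1):
  k=0: a=9, p=9, q=1
  k=1: a=4, p=37, q=4
  k=2: a=2, p=83, q=9

83/9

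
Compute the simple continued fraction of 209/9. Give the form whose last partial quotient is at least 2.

[23; 4, 2]

209 = 23*9 + 2
9 = 4*2 + 1
2 = 2*1 + 0  (stop)
So 209/9 = [23; 4, 2].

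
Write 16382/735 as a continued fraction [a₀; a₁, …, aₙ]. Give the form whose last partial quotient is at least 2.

16382 = 22·735 + 212
735 = 3·212 + 99
212 = 2·99 + 14
99 = 7·14 + 1
14 = 14·1 + 0  (stop)
So 16382/735 = [22; 3, 2, 7, 14].

[22; 3, 2, 7, 14]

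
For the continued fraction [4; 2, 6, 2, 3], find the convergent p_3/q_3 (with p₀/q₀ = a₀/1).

Using pₖ = aₖpₖ₋₁ + pₖ₋₂, qₖ = aₖqₖ₋₁ + qₖ₋₂ (with p₋₁=1, p₋₂=0, q₋₁=0, q₋₂=1):
  k=0: a=4, p=4, q=1
  k=1: a=2, p=9, q=2
  k=2: a=6, p=58, q=13
  k=3: a=2, p=125, q=28

125/28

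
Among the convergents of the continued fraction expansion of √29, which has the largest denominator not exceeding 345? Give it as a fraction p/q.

√29 = [5; 2, 1, 1, 2, 10, …] (period length 5).
Convergents:
  p_0/q_0 = 5/1
  p_1/q_1 = 11/2
  p_2/q_2 = 16/3
  p_3/q_3 = 27/5
  p_4/q_4 = 70/13
  p_5/q_5 = 727/135
  p_6/q_6 = 1524/283
  p_7/q_7 = 2251/418
q_6 = 283 ≤ 345 < 418 = q_7, so the answer is 1524/283.

1524/283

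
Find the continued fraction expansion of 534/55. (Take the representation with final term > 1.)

534 = 9×55 + 39
55 = 1×39 + 16
39 = 2×16 + 7
16 = 2×7 + 2
7 = 3×2 + 1
2 = 2×1 + 0  (stop)
So 534/55 = [9; 1, 2, 2, 3, 2].

[9; 1, 2, 2, 3, 2]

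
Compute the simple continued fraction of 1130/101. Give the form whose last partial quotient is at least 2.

[11; 5, 3, 6]

1130 = 11*101 + 19
101 = 5*19 + 6
19 = 3*6 + 1
6 = 6*1 + 0  (stop)
So 1130/101 = [11; 5, 3, 6].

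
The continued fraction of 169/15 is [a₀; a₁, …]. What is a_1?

3

169 = 11·15 + 4   →  a_0 = 11
15 = 3·4 + 3   →  a_1 = 3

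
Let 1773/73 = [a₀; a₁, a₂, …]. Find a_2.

2

1773 = 24·73 + 21   →  a_0 = 24
73 = 3·21 + 10   →  a_1 = 3
21 = 2·10 + 1   →  a_2 = 2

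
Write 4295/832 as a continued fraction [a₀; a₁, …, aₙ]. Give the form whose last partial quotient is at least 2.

4295 = 5×832 + 135
832 = 6×135 + 22
135 = 6×22 + 3
22 = 7×3 + 1
3 = 3×1 + 0  (stop)
So 4295/832 = [5; 6, 6, 7, 3].

[5; 6, 6, 7, 3]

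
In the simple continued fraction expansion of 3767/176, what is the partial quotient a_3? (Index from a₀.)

11

3767 = 21·176 + 71   →  a_0 = 21
176 = 2·71 + 34   →  a_1 = 2
71 = 2·34 + 3   →  a_2 = 2
34 = 11·3 + 1   →  a_3 = 11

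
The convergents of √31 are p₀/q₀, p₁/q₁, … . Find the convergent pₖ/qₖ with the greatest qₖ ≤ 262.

√31 = [5; 1, 1, 3, 5, 3, 1, 1, 10, …] (period length 8).
Convergents:
  p_0/q_0 = 5/1
  p_1/q_1 = 6/1
  p_2/q_2 = 11/2
  p_3/q_3 = 39/7
  p_4/q_4 = 206/37
  p_5/q_5 = 657/118
  p_6/q_6 = 863/155
  p_7/q_7 = 1520/273
q_6 = 155 ≤ 262 < 273 = q_7, so the answer is 863/155.

863/155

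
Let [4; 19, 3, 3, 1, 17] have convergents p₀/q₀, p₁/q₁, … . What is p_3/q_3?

Using pₖ = aₖpₖ₋₁ + pₖ₋₂, qₖ = aₖqₖ₋₁ + qₖ₋₂ (with p₋₁=1, p₋₂=0, q₋₁=0, q₋₂=1):
  k=0: a=4, p=4, q=1
  k=1: a=19, p=77, q=19
  k=2: a=3, p=235, q=58
  k=3: a=3, p=782, q=193

782/193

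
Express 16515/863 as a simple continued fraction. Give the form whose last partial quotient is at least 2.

16515 = 19×863 + 118
863 = 7×118 + 37
118 = 3×37 + 7
37 = 5×7 + 2
7 = 3×2 + 1
2 = 2×1 + 0  (stop)
So 16515/863 = [19; 7, 3, 5, 3, 2].

[19; 7, 3, 5, 3, 2]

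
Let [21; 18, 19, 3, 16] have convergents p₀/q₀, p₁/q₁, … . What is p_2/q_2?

Using pₖ = aₖpₖ₋₁ + pₖ₋₂, qₖ = aₖqₖ₋₁ + qₖ₋₂ (with p₋₁=1, p₋₂=0, q₋₁=0, q₋₂=1):
  k=0: a=21, p=21, q=1
  k=1: a=18, p=379, q=18
  k=2: a=19, p=7222, q=343

7222/343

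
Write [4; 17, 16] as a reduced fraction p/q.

1108/273

Using pₖ = aₖpₖ₋₁ + pₖ₋₂ and qₖ = aₖqₖ₋₁ + qₖ₋₂:
  k=0: a=4, p=4, q=1
  k=1: a=17, p=69, q=17
  k=2: a=16, p=1108, q=273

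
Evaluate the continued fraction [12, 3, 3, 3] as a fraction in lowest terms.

Fold from the inside: start with 3/1.
  3 + 1/3 = 10/3
  3 + 3/10 = 33/10
  12 + 10/33 = 406/33

406/33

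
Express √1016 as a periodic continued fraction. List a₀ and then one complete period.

[31; 1, 6, 1, 62]

a₀ = ⌊√1016⌋ = 31.
With m₀=0, d₀=1 and mₖ₊₁ = dₖaₖ − mₖ, dₖ₊₁ = (n − mₖ₊₁²)/dₖ, aₖ₊₁ = ⌊(a₀+mₖ₊₁)/dₖ₊₁⌋:
  k=1: m=31, d=55, a=1
  k=2: m=24, d=8, a=6
  k=3: m=24, d=55, a=1
  k=4: m=31, d=1, a=62
d=1 and a=2a₀=62 at k=4, so the next step gives (m, d) = (31, 55) again — its k=1 value — and the period has length 4.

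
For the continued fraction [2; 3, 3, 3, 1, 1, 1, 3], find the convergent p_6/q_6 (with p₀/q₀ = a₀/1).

274/119

Using pₖ = aₖpₖ₋₁ + pₖ₋₂, qₖ = aₖqₖ₋₁ + qₖ₋₂ (with p₋₁=1, p₋₂=0, q₋₁=0, q₋₂=1):
  k=0: a=2, p=2, q=1
  k=1: a=3, p=7, q=3
  k=2: a=3, p=23, q=10
  k=3: a=3, p=76, q=33
  k=4: a=1, p=99, q=43
  k=5: a=1, p=175, q=76
  k=6: a=1, p=274, q=119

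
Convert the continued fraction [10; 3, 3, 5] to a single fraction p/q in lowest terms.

Fold from the inside: start with 5/1.
  3 + 1/5 = 16/5
  3 + 5/16 = 53/16
  10 + 16/53 = 546/53

546/53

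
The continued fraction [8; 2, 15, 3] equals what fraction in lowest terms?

Using pₖ = aₖpₖ₋₁ + pₖ₋₂ and qₖ = aₖqₖ₋₁ + qₖ₋₂:
  k=0: a=8, p=8, q=1
  k=1: a=2, p=17, q=2
  k=2: a=15, p=263, q=31
  k=3: a=3, p=806, q=95

806/95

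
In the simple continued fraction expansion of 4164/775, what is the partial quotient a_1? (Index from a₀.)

2

4164 = 5·775 + 289   →  a_0 = 5
775 = 2·289 + 197   →  a_1 = 2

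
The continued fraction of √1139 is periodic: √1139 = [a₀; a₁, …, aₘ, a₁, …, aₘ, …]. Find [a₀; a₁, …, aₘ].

[33; 1, 2, 1, 66]

a₀ = ⌊√1139⌋ = 33.
With m₀=0, d₀=1 and mₖ₊₁ = dₖaₖ − mₖ, dₖ₊₁ = (n − mₖ₊₁²)/dₖ, aₖ₊₁ = ⌊(a₀+mₖ₊₁)/dₖ₊₁⌋:
  k=1: m=33, d=50, a=1
  k=2: m=17, d=17, a=2
  k=3: m=17, d=50, a=1
  k=4: m=33, d=1, a=66
d=1 and a=2a₀=66 at k=4, so the next step gives (m, d) = (33, 50) again — its k=1 value — and the period has length 4.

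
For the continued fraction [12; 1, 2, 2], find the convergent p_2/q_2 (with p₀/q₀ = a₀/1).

Using pₖ = aₖpₖ₋₁ + pₖ₋₂, qₖ = aₖqₖ₋₁ + qₖ₋₂ (with p₋₁=1, p₋₂=0, q₋₁=0, q₋₂=1):
  k=0: a=12, p=12, q=1
  k=1: a=1, p=13, q=1
  k=2: a=2, p=38, q=3

38/3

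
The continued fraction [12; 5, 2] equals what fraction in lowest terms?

Using pₖ = aₖpₖ₋₁ + pₖ₋₂ and qₖ = aₖqₖ₋₁ + qₖ₋₂:
  k=0: a=12, p=12, q=1
  k=1: a=5, p=61, q=5
  k=2: a=2, p=134, q=11

134/11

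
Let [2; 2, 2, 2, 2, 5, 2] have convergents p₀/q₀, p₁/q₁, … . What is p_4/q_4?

70/29

Using pₖ = aₖpₖ₋₁ + pₖ₋₂, qₖ = aₖqₖ₋₁ + qₖ₋₂ (with p₋₁=1, p₋₂=0, q₋₁=0, q₋₂=1):
  k=0: a=2, p=2, q=1
  k=1: a=2, p=5, q=2
  k=2: a=2, p=12, q=5
  k=3: a=2, p=29, q=12
  k=4: a=2, p=70, q=29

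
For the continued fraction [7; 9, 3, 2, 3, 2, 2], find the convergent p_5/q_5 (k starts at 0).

Using pₖ = aₖpₖ₋₁ + pₖ₋₂, qₖ = aₖqₖ₋₁ + qₖ₋₂ (with p₋₁=1, p₋₂=0, q₋₁=0, q₋₂=1):
  k=0: a=7, p=7, q=1
  k=1: a=9, p=64, q=9
  k=2: a=3, p=199, q=28
  k=3: a=2, p=462, q=65
  k=4: a=3, p=1585, q=223
  k=5: a=2, p=3632, q=511

3632/511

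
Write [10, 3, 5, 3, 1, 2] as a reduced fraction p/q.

Fold from the inside: start with 2/1.
  1 + 1/2 = 3/2
  3 + 2/3 = 11/3
  5 + 3/11 = 58/11
  3 + 11/58 = 185/58
  10 + 58/185 = 1908/185

1908/185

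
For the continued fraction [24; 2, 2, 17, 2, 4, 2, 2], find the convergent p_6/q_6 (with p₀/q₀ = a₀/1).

43558/1785

Using pₖ = aₖpₖ₋₁ + pₖ₋₂, qₖ = aₖqₖ₋₁ + qₖ₋₂ (with p₋₁=1, p₋₂=0, q₋₁=0, q₋₂=1):
  k=0: a=24, p=24, q=1
  k=1: a=2, p=49, q=2
  k=2: a=2, p=122, q=5
  k=3: a=17, p=2123, q=87
  k=4: a=2, p=4368, q=179
  k=5: a=4, p=19595, q=803
  k=6: a=2, p=43558, q=1785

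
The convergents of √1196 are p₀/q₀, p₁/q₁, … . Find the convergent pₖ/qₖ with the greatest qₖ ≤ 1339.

√1196 = [34; 1, 1, 2, 1, 1, 68, …] (period length 6).
Convergents:
  p_0/q_0 = 34/1
  p_1/q_1 = 35/1
  p_2/q_2 = 69/2
  p_3/q_3 = 173/5
  p_4/q_4 = 242/7
  p_5/q_5 = 415/12
  p_6/q_6 = 28462/823
  p_7/q_7 = 28877/835
  p_8/q_8 = 57339/1658
q_7 = 835 ≤ 1339 < 1658 = q_8, so the answer is 28877/835.

28877/835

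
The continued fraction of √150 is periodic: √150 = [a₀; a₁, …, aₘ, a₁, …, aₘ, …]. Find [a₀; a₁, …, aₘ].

[12; 4, 24]

a₀ = ⌊√150⌋ = 12.
With m₀=0, d₀=1 and mₖ₊₁ = dₖaₖ − mₖ, dₖ₊₁ = (n − mₖ₊₁²)/dₖ, aₖ₊₁ = ⌊(a₀+mₖ₊₁)/dₖ₊₁⌋:
  k=1: m=12, d=6, a=4
  k=2: m=12, d=1, a=24
d=1 and a=2a₀=24 at k=2, so the next step gives (m, d) = (12, 6) again — its k=1 value — and the period has length 2.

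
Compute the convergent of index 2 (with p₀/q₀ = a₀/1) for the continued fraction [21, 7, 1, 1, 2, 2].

Using pₖ = aₖpₖ₋₁ + pₖ₋₂, qₖ = aₖqₖ₋₁ + qₖ₋₂ (with p₋₁=1, p₋₂=0, q₋₁=0, q₋₂=1):
  k=0: a=21, p=21, q=1
  k=1: a=7, p=148, q=7
  k=2: a=1, p=169, q=8

169/8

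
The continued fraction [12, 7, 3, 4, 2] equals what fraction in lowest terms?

2573/212

Using pₖ = aₖpₖ₋₁ + pₖ₋₂ and qₖ = aₖqₖ₋₁ + qₖ₋₂:
  k=0: a=12, p=12, q=1
  k=1: a=7, p=85, q=7
  k=2: a=3, p=267, q=22
  k=3: a=4, p=1153, q=95
  k=4: a=2, p=2573, q=212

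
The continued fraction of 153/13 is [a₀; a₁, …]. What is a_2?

153 = 11·13 + 10   →  a_0 = 11
13 = 1·10 + 3   →  a_1 = 1
10 = 3·3 + 1   →  a_2 = 3

3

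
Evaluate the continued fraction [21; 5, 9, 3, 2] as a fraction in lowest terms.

Using pₖ = aₖpₖ₋₁ + pₖ₋₂ and qₖ = aₖqₖ₋₁ + qₖ₋₂:
  k=0: a=21, p=21, q=1
  k=1: a=5, p=106, q=5
  k=2: a=9, p=975, q=46
  k=3: a=3, p=3031, q=143
  k=4: a=2, p=7037, q=332

7037/332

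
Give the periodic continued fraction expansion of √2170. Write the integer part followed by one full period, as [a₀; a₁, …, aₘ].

a₀ = ⌊√2170⌋ = 46.
With m₀=0, d₀=1 and mₖ₊₁ = dₖaₖ − mₖ, dₖ₊₁ = (n − mₖ₊₁²)/dₖ, aₖ₊₁ = ⌊(a₀+mₖ₊₁)/dₖ₊₁⌋:
  k=1: m=46, d=54, a=1
  k=2: m=8, d=39, a=1
  k=3: m=31, d=31, a=2
  k=4: m=31, d=39, a=1
  k=5: m=8, d=54, a=1
  k=6: m=46, d=1, a=92
d=1 and a=2a₀=92 at k=6, so the next step gives (m, d) = (46, 54) again — its k=1 value — and the period has length 6.

[46; 1, 1, 2, 1, 1, 92]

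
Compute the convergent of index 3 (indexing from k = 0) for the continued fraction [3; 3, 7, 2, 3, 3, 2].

156/47

Using pₖ = aₖpₖ₋₁ + pₖ₋₂, qₖ = aₖqₖ₋₁ + qₖ₋₂ (with p₋₁=1, p₋₂=0, q₋₁=0, q₋₂=1):
  k=0: a=3, p=3, q=1
  k=1: a=3, p=10, q=3
  k=2: a=7, p=73, q=22
  k=3: a=2, p=156, q=47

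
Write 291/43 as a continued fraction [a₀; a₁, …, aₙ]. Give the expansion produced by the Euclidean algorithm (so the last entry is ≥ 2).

[6; 1, 3, 3, 3]

291 = 6·43 + 33
43 = 1·33 + 10
33 = 3·10 + 3
10 = 3·3 + 1
3 = 3·1 + 0  (stop)
So 291/43 = [6; 1, 3, 3, 3].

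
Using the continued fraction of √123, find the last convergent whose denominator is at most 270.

√123 = [11; 11, 22, …] (period length 2).
Convergents:
  p_0/q_0 = 11/1
  p_1/q_1 = 122/11
  p_2/q_2 = 2695/243
  p_3/q_3 = 29767/2684
q_2 = 243 ≤ 270 < 2684 = q_3, so the answer is 2695/243.

2695/243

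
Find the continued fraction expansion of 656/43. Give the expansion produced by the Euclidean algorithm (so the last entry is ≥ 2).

[15; 3, 1, 10]

656 = 15*43 + 11
43 = 3*11 + 10
11 = 1*10 + 1
10 = 10*1 + 0  (stop)
So 656/43 = [15; 3, 1, 10].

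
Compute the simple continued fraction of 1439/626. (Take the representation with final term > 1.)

[2; 3, 2, 1, 7, 8]

1439 = 2*626 + 187
626 = 3*187 + 65
187 = 2*65 + 57
65 = 1*57 + 8
57 = 7*8 + 1
8 = 8*1 + 0  (stop)
So 1439/626 = [2; 3, 2, 1, 7, 8].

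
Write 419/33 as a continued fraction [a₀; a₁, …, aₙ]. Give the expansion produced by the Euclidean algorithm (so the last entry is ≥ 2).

[12; 1, 2, 3, 3]

419 = 12·33 + 23
33 = 1·23 + 10
23 = 2·10 + 3
10 = 3·3 + 1
3 = 3·1 + 0  (stop)
So 419/33 = [12; 1, 2, 3, 3].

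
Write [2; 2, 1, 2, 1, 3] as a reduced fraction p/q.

97/41

Fold from the inside: start with 3/1.
  1 + 1/3 = 4/3
  2 + 3/4 = 11/4
  1 + 4/11 = 15/11
  2 + 11/15 = 41/15
  2 + 15/41 = 97/41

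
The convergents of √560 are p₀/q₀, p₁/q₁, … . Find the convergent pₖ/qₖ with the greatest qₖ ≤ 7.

71/3

√560 = [23; 1, 1, 1, 46, …] (period length 4).
Convergents:
  p_0/q_0 = 23/1
  p_1/q_1 = 24/1
  p_2/q_2 = 47/2
  p_3/q_3 = 71/3
  p_4/q_4 = 3313/140
q_3 = 3 ≤ 7 < 140 = q_4, so the answer is 71/3.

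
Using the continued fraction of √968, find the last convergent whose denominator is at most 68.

1929/62

√968 = [31; 8, 1, 6, 1, 8, 62, …] (period length 6).
Convergents:
  p_0/q_0 = 31/1
  p_1/q_1 = 249/8
  p_2/q_2 = 280/9
  p_3/q_3 = 1929/62
  p_4/q_4 = 2209/71
q_3 = 62 ≤ 68 < 71 = q_4, so the answer is 1929/62.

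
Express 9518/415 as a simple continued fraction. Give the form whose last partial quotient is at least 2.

9518 = 22·415 + 388
415 = 1·388 + 27
388 = 14·27 + 10
27 = 2·10 + 7
10 = 1·7 + 3
7 = 2·3 + 1
3 = 3·1 + 0  (stop)
So 9518/415 = [22; 1, 14, 2, 1, 2, 3].

[22; 1, 14, 2, 1, 2, 3]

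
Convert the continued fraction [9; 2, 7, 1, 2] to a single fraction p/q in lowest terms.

Using pₖ = aₖpₖ₋₁ + pₖ₋₂ and qₖ = aₖqₖ₋₁ + qₖ₋₂:
  k=0: a=9, p=9, q=1
  k=1: a=2, p=19, q=2
  k=2: a=7, p=142, q=15
  k=3: a=1, p=161, q=17
  k=4: a=2, p=464, q=49

464/49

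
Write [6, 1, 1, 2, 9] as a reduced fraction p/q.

Using pₖ = aₖpₖ₋₁ + pₖ₋₂ and qₖ = aₖqₖ₋₁ + qₖ₋₂:
  k=0: a=6, p=6, q=1
  k=1: a=1, p=7, q=1
  k=2: a=1, p=13, q=2
  k=3: a=2, p=33, q=5
  k=4: a=9, p=310, q=47

310/47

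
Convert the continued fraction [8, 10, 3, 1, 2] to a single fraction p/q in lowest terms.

915/113

Using pₖ = aₖpₖ₋₁ + pₖ₋₂ and qₖ = aₖqₖ₋₁ + qₖ₋₂:
  k=0: a=8, p=8, q=1
  k=1: a=10, p=81, q=10
  k=2: a=3, p=251, q=31
  k=3: a=1, p=332, q=41
  k=4: a=2, p=915, q=113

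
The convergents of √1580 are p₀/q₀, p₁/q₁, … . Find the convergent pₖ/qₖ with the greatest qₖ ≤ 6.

√1580 = [39; 1, 2, 1, 78, …] (period length 4).
Convergents:
  p_0/q_0 = 39/1
  p_1/q_1 = 40/1
  p_2/q_2 = 119/3
  p_3/q_3 = 159/4
  p_4/q_4 = 12521/315
q_3 = 4 ≤ 6 < 315 = q_4, so the answer is 159/4.

159/4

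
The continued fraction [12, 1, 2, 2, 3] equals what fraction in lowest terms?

Using pₖ = aₖpₖ₋₁ + pₖ₋₂ and qₖ = aₖqₖ₋₁ + qₖ₋₂:
  k=0: a=12, p=12, q=1
  k=1: a=1, p=13, q=1
  k=2: a=2, p=38, q=3
  k=3: a=2, p=89, q=7
  k=4: a=3, p=305, q=24

305/24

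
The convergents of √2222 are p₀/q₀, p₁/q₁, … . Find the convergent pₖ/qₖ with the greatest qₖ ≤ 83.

1367/29

√2222 = [47; 7, 4, 7, 94, …] (period length 4).
Convergents:
  p_0/q_0 = 47/1
  p_1/q_1 = 330/7
  p_2/q_2 = 1367/29
  p_3/q_3 = 9899/210
q_2 = 29 ≤ 83 < 210 = q_3, so the answer is 1367/29.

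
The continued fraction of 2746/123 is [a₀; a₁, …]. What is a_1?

2746 = 22·123 + 40   →  a_0 = 22
123 = 3·40 + 3   →  a_1 = 3

3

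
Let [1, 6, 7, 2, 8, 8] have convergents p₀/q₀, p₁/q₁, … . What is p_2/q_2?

Using pₖ = aₖpₖ₋₁ + pₖ₋₂, qₖ = aₖqₖ₋₁ + qₖ₋₂ (with p₋₁=1, p₋₂=0, q₋₁=0, q₋₂=1):
  k=0: a=1, p=1, q=1
  k=1: a=6, p=7, q=6
  k=2: a=7, p=50, q=43

50/43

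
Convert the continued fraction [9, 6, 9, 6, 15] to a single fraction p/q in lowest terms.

46689/5095

Fold from the inside: start with 15/1.
  6 + 1/15 = 91/15
  9 + 15/91 = 834/91
  6 + 91/834 = 5095/834
  9 + 834/5095 = 46689/5095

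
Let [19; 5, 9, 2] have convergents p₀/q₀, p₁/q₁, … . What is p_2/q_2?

883/46

Using pₖ = aₖpₖ₋₁ + pₖ₋₂, qₖ = aₖqₖ₋₁ + qₖ₋₂ (with p₋₁=1, p₋₂=0, q₋₁=0, q₋₂=1):
  k=0: a=19, p=19, q=1
  k=1: a=5, p=96, q=5
  k=2: a=9, p=883, q=46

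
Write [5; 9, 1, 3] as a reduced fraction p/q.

199/39

Fold from the inside: start with 3/1.
  1 + 1/3 = 4/3
  9 + 3/4 = 39/4
  5 + 4/39 = 199/39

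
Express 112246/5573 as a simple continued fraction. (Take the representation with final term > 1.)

112246 = 20×5573 + 786
5573 = 7×786 + 71
786 = 11×71 + 5
71 = 14×5 + 1
5 = 5×1 + 0  (stop)
So 112246/5573 = [20; 7, 11, 14, 5].

[20; 7, 11, 14, 5]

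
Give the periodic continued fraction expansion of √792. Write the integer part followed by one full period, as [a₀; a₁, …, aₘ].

[28; 7, 56]

a₀ = ⌊√792⌋ = 28.
With m₀=0, d₀=1 and mₖ₊₁ = dₖaₖ − mₖ, dₖ₊₁ = (n − mₖ₊₁²)/dₖ, aₖ₊₁ = ⌊(a₀+mₖ₊₁)/dₖ₊₁⌋:
  k=1: m=28, d=8, a=7
  k=2: m=28, d=1, a=56
d=1 and a=2a₀=56 at k=2, so the next step gives (m, d) = (28, 8) again — its k=1 value — and the period has length 2.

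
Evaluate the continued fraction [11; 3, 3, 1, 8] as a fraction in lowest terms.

1289/114

Fold from the inside: start with 8/1.
  1 + 1/8 = 9/8
  3 + 8/9 = 35/9
  3 + 9/35 = 114/35
  11 + 35/114 = 1289/114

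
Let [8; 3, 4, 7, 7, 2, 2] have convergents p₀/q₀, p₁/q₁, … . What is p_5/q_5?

11931/1436

Using pₖ = aₖpₖ₋₁ + pₖ₋₂, qₖ = aₖqₖ₋₁ + qₖ₋₂ (with p₋₁=1, p₋₂=0, q₋₁=0, q₋₂=1):
  k=0: a=8, p=8, q=1
  k=1: a=3, p=25, q=3
  k=2: a=4, p=108, q=13
  k=3: a=7, p=781, q=94
  k=4: a=7, p=5575, q=671
  k=5: a=2, p=11931, q=1436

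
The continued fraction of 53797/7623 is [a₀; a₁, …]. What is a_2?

2

53797 = 7·7623 + 436   →  a_0 = 7
7623 = 17·436 + 211   →  a_1 = 17
436 = 2·211 + 14   →  a_2 = 2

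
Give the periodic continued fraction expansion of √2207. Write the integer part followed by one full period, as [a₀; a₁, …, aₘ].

[46; 1, 45, 1, 92]

a₀ = ⌊√2207⌋ = 46.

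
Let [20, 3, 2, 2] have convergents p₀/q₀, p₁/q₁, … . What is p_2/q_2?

142/7

Using pₖ = aₖpₖ₋₁ + pₖ₋₂, qₖ = aₖqₖ₋₁ + qₖ₋₂ (with p₋₁=1, p₋₂=0, q₋₁=0, q₋₂=1):
  k=0: a=20, p=20, q=1
  k=1: a=3, p=61, q=3
  k=2: a=2, p=142, q=7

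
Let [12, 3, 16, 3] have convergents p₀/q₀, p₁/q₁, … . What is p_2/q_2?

604/49

Using pₖ = aₖpₖ₋₁ + pₖ₋₂, qₖ = aₖqₖ₋₁ + qₖ₋₂ (with p₋₁=1, p₋₂=0, q₋₁=0, q₋₂=1):
  k=0: a=12, p=12, q=1
  k=1: a=3, p=37, q=3
  k=2: a=16, p=604, q=49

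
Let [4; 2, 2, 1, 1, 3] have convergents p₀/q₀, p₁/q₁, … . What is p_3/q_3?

31/7

Using pₖ = aₖpₖ₋₁ + pₖ₋₂, qₖ = aₖqₖ₋₁ + qₖ₋₂ (with p₋₁=1, p₋₂=0, q₋₁=0, q₋₂=1):
  k=0: a=4, p=4, q=1
  k=1: a=2, p=9, q=2
  k=2: a=2, p=22, q=5
  k=3: a=1, p=31, q=7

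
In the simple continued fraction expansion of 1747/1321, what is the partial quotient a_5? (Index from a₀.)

1

1747 = 1·1321 + 426   →  a_0 = 1
1321 = 3·426 + 43   →  a_1 = 3
426 = 9·43 + 39   →  a_2 = 9
43 = 1·39 + 4   →  a_3 = 1
39 = 9·4 + 3   →  a_4 = 9
4 = 1·3 + 1   →  a_5 = 1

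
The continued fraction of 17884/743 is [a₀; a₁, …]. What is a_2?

3

17884 = 24·743 + 52   →  a_0 = 24
743 = 14·52 + 15   →  a_1 = 14
52 = 3·15 + 7   →  a_2 = 3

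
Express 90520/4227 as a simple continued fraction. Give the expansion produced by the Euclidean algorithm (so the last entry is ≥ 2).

90520 = 21*4227 + 1753
4227 = 2*1753 + 721
1753 = 2*721 + 311
721 = 2*311 + 99
311 = 3*99 + 14
99 = 7*14 + 1
14 = 14*1 + 0  (stop)
So 90520/4227 = [21; 2, 2, 2, 3, 7, 14].

[21; 2, 2, 2, 3, 7, 14]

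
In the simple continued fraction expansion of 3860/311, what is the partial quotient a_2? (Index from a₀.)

3860 = 12·311 + 128   →  a_0 = 12
311 = 2·128 + 55   →  a_1 = 2
128 = 2·55 + 18   →  a_2 = 2

2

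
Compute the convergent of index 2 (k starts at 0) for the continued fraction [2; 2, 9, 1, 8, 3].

47/19

Using pₖ = aₖpₖ₋₁ + pₖ₋₂, qₖ = aₖqₖ₋₁ + qₖ₋₂ (with p₋₁=1, p₋₂=0, q₋₁=0, q₋₂=1):
  k=0: a=2, p=2, q=1
  k=1: a=2, p=5, q=2
  k=2: a=9, p=47, q=19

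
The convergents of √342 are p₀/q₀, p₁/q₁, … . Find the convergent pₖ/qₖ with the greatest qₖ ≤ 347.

√342 = [18; 2, 36, …] (period length 2).
Convergents:
  p_0/q_0 = 18/1
  p_1/q_1 = 37/2
  p_2/q_2 = 1350/73
  p_3/q_3 = 2737/148
  p_4/q_4 = 99882/5401
q_3 = 148 ≤ 347 < 5401 = q_4, so the answer is 2737/148.

2737/148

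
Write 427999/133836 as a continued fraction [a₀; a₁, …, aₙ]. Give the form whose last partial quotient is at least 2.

[3; 5, 19, 5, 2, 12, 10]

427999 = 3·133836 + 26491
133836 = 5·26491 + 1381
26491 = 19·1381 + 252
1381 = 5·252 + 121
252 = 2·121 + 10
121 = 12·10 + 1
10 = 10·1 + 0  (stop)
So 427999/133836 = [3; 5, 19, 5, 2, 12, 10].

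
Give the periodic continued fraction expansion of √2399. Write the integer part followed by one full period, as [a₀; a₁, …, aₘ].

[48; 1, 47, 1, 96]

a₀ = ⌊√2399⌋ = 48.
With m₀=0, d₀=1 and mₖ₊₁ = dₖaₖ − mₖ, dₖ₊₁ = (n − mₖ₊₁²)/dₖ, aₖ₊₁ = ⌊(a₀+mₖ₊₁)/dₖ₊₁⌋:
  k=1: m=48, d=95, a=1
  k=2: m=47, d=2, a=47
  k=3: m=47, d=95, a=1
  k=4: m=48, d=1, a=96
d=1 and a=2a₀=96 at k=4, so the next step gives (m, d) = (48, 95) again — its k=1 value — and the period has length 4.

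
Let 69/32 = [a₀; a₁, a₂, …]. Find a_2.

2

69 = 2·32 + 5   →  a_0 = 2
32 = 6·5 + 2   →  a_1 = 6
5 = 2·2 + 1   →  a_2 = 2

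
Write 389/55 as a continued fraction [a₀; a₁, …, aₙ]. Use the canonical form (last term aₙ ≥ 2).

389 = 7·55 + 4
55 = 13·4 + 3
4 = 1·3 + 1
3 = 3·1 + 0  (stop)
So 389/55 = [7; 13, 1, 3].

[7; 13, 1, 3]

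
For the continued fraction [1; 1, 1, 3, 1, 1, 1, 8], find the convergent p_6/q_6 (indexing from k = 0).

Using pₖ = aₖpₖ₋₁ + pₖ₋₂, qₖ = aₖqₖ₋₁ + qₖ₋₂ (with p₋₁=1, p₋₂=0, q₋₁=0, q₋₂=1):
  k=0: a=1, p=1, q=1
  k=1: a=1, p=2, q=1
  k=2: a=1, p=3, q=2
  k=3: a=3, p=11, q=7
  k=4: a=1, p=14, q=9
  k=5: a=1, p=25, q=16
  k=6: a=1, p=39, q=25

39/25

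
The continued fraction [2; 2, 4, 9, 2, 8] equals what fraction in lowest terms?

Using pₖ = aₖpₖ₋₁ + pₖ₋₂ and qₖ = aₖqₖ₋₁ + qₖ₋₂:
  k=0: a=2, p=2, q=1
  k=1: a=2, p=5, q=2
  k=2: a=4, p=22, q=9
  k=3: a=9, p=203, q=83
  k=4: a=2, p=428, q=175
  k=5: a=8, p=3627, q=1483

3627/1483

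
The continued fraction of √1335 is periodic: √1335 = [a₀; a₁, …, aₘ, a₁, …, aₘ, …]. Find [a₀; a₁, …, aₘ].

[36; 1, 1, 6, 7, 6, 1, 1, 72]

a₀ = ⌊√1335⌋ = 36.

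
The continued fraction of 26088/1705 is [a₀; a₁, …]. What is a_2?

26088 = 15·1705 + 513   →  a_0 = 15
1705 = 3·513 + 166   →  a_1 = 3
513 = 3·166 + 15   →  a_2 = 3

3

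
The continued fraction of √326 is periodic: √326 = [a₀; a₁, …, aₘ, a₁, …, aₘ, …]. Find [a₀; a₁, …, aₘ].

a₀ = ⌊√326⌋ = 18.
With m₀=0, d₀=1 and mₖ₊₁ = dₖaₖ − mₖ, dₖ₊₁ = (n − mₖ₊₁²)/dₖ, aₖ₊₁ = ⌊(a₀+mₖ₊₁)/dₖ₊₁⌋:
  k=1: m=18, d=2, a=18
  k=2: m=18, d=1, a=36
d=1 and a=2a₀=36 at k=2, so the next step gives (m, d) = (18, 2) again — its k=1 value — and the period has length 2.

[18; 18, 36]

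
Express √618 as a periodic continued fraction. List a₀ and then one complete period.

[24; 1, 6, 8, 6, 1, 48]

a₀ = ⌊√618⌋ = 24.
With m₀=0, d₀=1 and mₖ₊₁ = dₖaₖ − mₖ, dₖ₊₁ = (n − mₖ₊₁²)/dₖ, aₖ₊₁ = ⌊(a₀+mₖ₊₁)/dₖ₊₁⌋:
  k=1: m=24, d=42, a=1
  k=2: m=18, d=7, a=6
  k=3: m=24, d=6, a=8
  k=4: m=24, d=7, a=6
  k=5: m=18, d=42, a=1
  k=6: m=24, d=1, a=48
d=1 and a=2a₀=48 at k=6, so the next step gives (m, d) = (24, 42) again — its k=1 value — and the period has length 6.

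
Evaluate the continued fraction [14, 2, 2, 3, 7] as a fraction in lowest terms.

Fold from the inside: start with 7/1.
  3 + 1/7 = 22/7
  2 + 7/22 = 51/22
  2 + 22/51 = 124/51
  14 + 51/124 = 1787/124

1787/124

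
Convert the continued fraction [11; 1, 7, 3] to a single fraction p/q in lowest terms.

297/25

Fold from the inside: start with 3/1.
  7 + 1/3 = 22/3
  1 + 3/22 = 25/22
  11 + 22/25 = 297/25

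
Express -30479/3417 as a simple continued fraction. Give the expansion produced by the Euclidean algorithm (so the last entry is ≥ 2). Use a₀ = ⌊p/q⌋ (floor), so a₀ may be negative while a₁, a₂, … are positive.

[-9; 12, 2, 8, 16]

-30479 = -9×3417 + 274
3417 = 12×274 + 129
274 = 2×129 + 16
129 = 8×16 + 1
16 = 16×1 + 0  (stop)
So -30479/3417 = [-9; 12, 2, 8, 16].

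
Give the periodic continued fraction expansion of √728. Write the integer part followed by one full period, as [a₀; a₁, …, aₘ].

a₀ = ⌊√728⌋ = 26.
With m₀=0, d₀=1 and mₖ₊₁ = dₖaₖ − mₖ, dₖ₊₁ = (n − mₖ₊₁²)/dₖ, aₖ₊₁ = ⌊(a₀+mₖ₊₁)/dₖ₊₁⌋:
  k=1: m=26, d=52, a=1
  k=2: m=26, d=1, a=52
d=1 and a=2a₀=52 at k=2, so the next step gives (m, d) = (26, 52) again — its k=1 value — and the period has length 2.

[26; 1, 52]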